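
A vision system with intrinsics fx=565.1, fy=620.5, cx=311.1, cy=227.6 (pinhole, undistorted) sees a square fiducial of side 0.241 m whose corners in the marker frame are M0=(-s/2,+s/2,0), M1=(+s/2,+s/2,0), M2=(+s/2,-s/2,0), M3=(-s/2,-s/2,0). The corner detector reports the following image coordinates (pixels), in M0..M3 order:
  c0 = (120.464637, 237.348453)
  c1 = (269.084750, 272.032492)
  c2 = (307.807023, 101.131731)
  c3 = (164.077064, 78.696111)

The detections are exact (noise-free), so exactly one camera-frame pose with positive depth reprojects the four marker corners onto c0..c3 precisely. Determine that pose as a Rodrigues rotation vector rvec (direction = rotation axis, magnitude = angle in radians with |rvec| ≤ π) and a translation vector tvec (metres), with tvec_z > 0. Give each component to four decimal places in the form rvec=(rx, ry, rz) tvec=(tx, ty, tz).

rvec=(-0.2107, 0.2145, 0.2098) tvec=(-0.1475, -0.0797, 0.8540)

Intrinsics K: fx=565.1, fy=620.5, cx=311.1, cy=227.6
Marker side s = 0.241 m; corners in marker frame (Z=0):
  M0 = (-0.1205, +0.1205, 0)
  M1 = (+0.1205, +0.1205, 0)
  M2 = (+0.1205, -0.1205, 0)
  M3 = (-0.1205, -0.1205, 0)
Detected image corners:
  c0 = (120.464637, 237.348453) px
  c1 = (269.084750, 272.032492) px
  c2 = (307.807023, 101.131731) px
  c3 = (164.077064, 78.696111) px
Planar DLT: solve 8×8 A·h = b for H (H[2,2]=1):
  H  [+547.87954 -217.49025 +213.50411]
  H  [+71.12817 +645.81462 +169.69942]
  H  [-0.27114 -0.21518 +1.00000]
B = K⁻¹H; ‖b₁‖=1.170921, ‖b₂‖=1.170921; λ = 2/(‖b₁‖+‖b₂‖) = 0.854028, sign → tz>0 ⇒ λ=+0.854028
r₁ = λ·B[:,0] = (+0.95548,+0.18284,-0.23156); r₂ = λ·B[:,1] = (-0.22752,+0.95628,-0.18377)
r₃ = r₁×r₂ = (+0.18784,+0.22827,+0.95531); SVD([r₁ r₂ r₃]) → R = UVᵀ:
  R  [+0.95548 -0.22752 +0.18784]
  R  [+0.18284 +0.95628 +0.22827]
  R  [-0.23156 -0.18377 +0.95531]
t = (-0.14750, -0.07969, +0.85403) m
tr R = 2.867065; θ = arccos((tr R − 1)/2) = 0.366653 rad = 21.008°
axis k = ((R−Rᵀ)₃₂, (R−Rᵀ)₁₃, (R−Rᵀ)₂₁) / (2 sinθ) = (-0.574681, +0.584953, +0.572338)
rvec = θ·k = (-0.210708, +0.214475, +0.209849)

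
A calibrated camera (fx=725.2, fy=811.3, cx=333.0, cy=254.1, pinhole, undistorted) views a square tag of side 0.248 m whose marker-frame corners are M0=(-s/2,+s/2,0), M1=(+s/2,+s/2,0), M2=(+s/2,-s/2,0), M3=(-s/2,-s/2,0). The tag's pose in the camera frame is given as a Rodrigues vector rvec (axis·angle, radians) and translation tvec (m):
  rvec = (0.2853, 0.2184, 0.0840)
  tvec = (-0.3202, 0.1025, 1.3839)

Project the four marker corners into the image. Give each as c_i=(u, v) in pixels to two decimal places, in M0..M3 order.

Intrinsics K: fx=725.2, fy=811.3, cx=333.0, cy=254.1
Marker side s = 0.248 m; corners in marker frame (Z=0):
  M0 = (-0.1240, +0.1240, 0)
  M1 = (+0.1240, +0.1240, 0)
  M2 = (+0.1240, -0.1240, 0)
  M3 = (-0.1240, -0.1240, 0)
rvec = (0.2853, 0.2184, 0.0840), |rvec| = θ = 0.36899 rad = 21.141°
Rodrigues: sinθ=0.36067, 1−cosθ=0.06731; R = I + sinθ·[k]× + (1−cosθ)·[k]×²:
    [+0.97293 -0.05130 +0.22533]
    [+0.11291 +0.95627 -0.26980]
    [-0.20163 +0.28794 +0.93618]
t = (-0.3202, 0.1025, 1.3839) m
M0: Pc = R·M0+t = (-0.44721, +0.20708, +1.44461); u = 725.2·(-0.44721)/1.44461 + 333.0 = 108.5007, v = 811.3·(+0.20708)/1.44461 + 254.1 = 370.3958
M1: Pc = R·M1+t = (-0.20592, +0.23508, +1.39460); u = 725.2·(-0.20592)/1.39460 + 333.0 = 225.9216, v = 811.3·(+0.23508)/1.39460 + 254.1 = 390.8554
M2: Pc = R·M2+t = (-0.19319, -0.00208, +1.32319); u = 725.2·(-0.19319)/1.32319 + 333.0 = 227.1161, v = 811.3·(-0.00208)/1.32319 + 254.1 = 252.8264
M3: Pc = R·M3+t = (-0.43448, -0.03008, +1.37320); u = 725.2·(-0.43448)/1.37320 + 333.0 = 103.5456, v = 811.3·(-0.03008)/1.37320 + 254.1 = 236.3292

c0=(108.50, 370.40) c1=(225.92, 390.86) c2=(227.12, 252.83) c3=(103.55, 236.33)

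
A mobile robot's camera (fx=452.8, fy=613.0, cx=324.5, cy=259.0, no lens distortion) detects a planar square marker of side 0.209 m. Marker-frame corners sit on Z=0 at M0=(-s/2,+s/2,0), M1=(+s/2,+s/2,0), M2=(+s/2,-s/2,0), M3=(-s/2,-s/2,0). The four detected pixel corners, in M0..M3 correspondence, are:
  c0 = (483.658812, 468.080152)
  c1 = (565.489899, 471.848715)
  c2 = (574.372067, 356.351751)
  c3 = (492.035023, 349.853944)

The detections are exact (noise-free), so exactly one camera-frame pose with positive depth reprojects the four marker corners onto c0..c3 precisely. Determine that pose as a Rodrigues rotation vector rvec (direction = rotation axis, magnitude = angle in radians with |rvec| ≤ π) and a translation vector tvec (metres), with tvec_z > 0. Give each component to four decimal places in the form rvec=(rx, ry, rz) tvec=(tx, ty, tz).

Intrinsics K: fx=452.8, fy=613.0, cx=324.5, cy=259.0
Marker side s = 0.209 m; corners in marker frame (Z=0):
  M0 = (-0.1045, +0.1045, 0)
  M1 = (+0.1045, +0.1045, 0)
  M2 = (+0.1045, -0.1045, 0)
  M3 = (-0.1045, -0.1045, 0)
Detected image corners:
  c0 = (483.658812, 468.080152) px
  c1 = (565.489899, 471.848715) px
  c2 = (574.372067, 356.351751) px
  c3 = (492.035023, 349.853944) px
Planar DLT: solve 8×8 A·h = b for H (H[2,2]=1):
  H  [+450.88805 -19.59102 +529.34197]
  H  [+69.77706 +575.96477 +411.81378]
  H  [+0.10994 +0.04105 +1.00000]
B = K⁻¹H; ‖b₁‖=0.926010, ‖b₂‖=0.926010; λ = 2/(‖b₁‖+‖b₂‖) = 1.079902, sign → tz>0 ⇒ λ=+1.079902
r₁ = λ·B[:,0] = (+0.99026,+0.07276,+0.11873); r₂ = λ·B[:,1] = (-0.07849,+0.99593,+0.04433)
r₃ = r₁×r₂ = (-0.11502,-0.05322,+0.99194); SVD([r₁ r₂ r₃]) → R = UVᵀ:
  R  [+0.99026 -0.07849 -0.11502]
  R  [+0.07276 +0.99593 -0.05322]
  R  [+0.11873 +0.04433 +0.99194]
t = (+0.48854, +0.26921, +1.07990) m
tr R = 2.978123; θ = arccos((tr R − 1)/2) = 0.148043 rad = 8.482°
axis k = ((R−Rᵀ)₃₂, (R−Rᵀ)₁₃, (R−Rᵀ)₂₁) / (2 sinθ) = (+0.330662, -0.792330, +0.512714)
rvec = θ·k = (+0.048952, -0.117299, +0.075904)

rvec=(0.0490, -0.1173, 0.0759) tvec=(0.4885, 0.2692, 1.0799)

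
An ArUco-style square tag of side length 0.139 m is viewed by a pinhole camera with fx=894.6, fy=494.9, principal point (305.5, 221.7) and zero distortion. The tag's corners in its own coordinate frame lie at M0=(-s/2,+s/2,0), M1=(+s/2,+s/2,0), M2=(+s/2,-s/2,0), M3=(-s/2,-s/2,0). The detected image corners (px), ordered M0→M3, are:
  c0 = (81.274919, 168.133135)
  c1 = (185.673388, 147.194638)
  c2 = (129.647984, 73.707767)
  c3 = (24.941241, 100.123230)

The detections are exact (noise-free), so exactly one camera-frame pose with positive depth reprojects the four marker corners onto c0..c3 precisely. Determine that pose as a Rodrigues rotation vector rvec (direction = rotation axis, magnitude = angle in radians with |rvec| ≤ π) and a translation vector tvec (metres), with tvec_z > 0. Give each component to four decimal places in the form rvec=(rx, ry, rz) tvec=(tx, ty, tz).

Intrinsics K: fx=894.6, fy=494.9, cx=305.5, cy=221.7
Marker side s = 0.139 m; corners in marker frame (Z=0):
  M0 = (-0.0695, +0.0695, 0)
  M1 = (+0.0695, +0.0695, 0)
  M2 = (+0.0695, -0.0695, 0)
  M3 = (-0.0695, -0.0695, 0)
Detected image corners:
  c0 = (81.274919, 168.133135) px
  c1 = (185.673388, 147.194638) px
  c2 = (129.647984, 73.707767) px
  c3 = (24.941241, 100.123230) px
Planar DLT: solve 8×8 A·h = b for H (H[2,2]=1):
  H  [+703.04318 +432.83069 +104.22146]
  H  [-226.95745 +541.56047 +123.34094]
  H  [-0.46604 +0.27163 +1.00000]
B = K⁻¹H; ‖b₁‖=1.082898, ‖b₂‖=1.082898; λ = 2/(‖b₁‖+‖b₂‖) = 0.923448, sign → tz>0 ⇒ λ=+0.923448
r₁ = λ·B[:,0] = (+0.87268,-0.23070,-0.43036); r₂ = λ·B[:,1] = (+0.36113,+0.89815,+0.25083)
r₃ = r₁×r₂ = (+0.32866,-0.37431,+0.86711); SVD([r₁ r₂ r₃]) → R = UVᵀ:
  R  [+0.87268 +0.36113 +0.32866]
  R  [-0.23070 +0.89815 -0.37431]
  R  [-0.43036 +0.25083 +0.86711]
t = (-0.20777, -0.18353, +0.92345) m
tr R = 2.637931; θ = arccos((tr R − 1)/2) = 0.611190 rad = 35.019°
axis k = ((R−Rᵀ)₃₂, (R−Rᵀ)₁₃, (R−Rᵀ)₂₁) / (2 sinθ) = (+0.544704, +0.661348, -0.515671)
rvec = θ·k = (+0.332918, +0.404209, -0.315173)

rvec=(0.3329, 0.4042, -0.3152) tvec=(-0.2078, -0.1835, 0.9234)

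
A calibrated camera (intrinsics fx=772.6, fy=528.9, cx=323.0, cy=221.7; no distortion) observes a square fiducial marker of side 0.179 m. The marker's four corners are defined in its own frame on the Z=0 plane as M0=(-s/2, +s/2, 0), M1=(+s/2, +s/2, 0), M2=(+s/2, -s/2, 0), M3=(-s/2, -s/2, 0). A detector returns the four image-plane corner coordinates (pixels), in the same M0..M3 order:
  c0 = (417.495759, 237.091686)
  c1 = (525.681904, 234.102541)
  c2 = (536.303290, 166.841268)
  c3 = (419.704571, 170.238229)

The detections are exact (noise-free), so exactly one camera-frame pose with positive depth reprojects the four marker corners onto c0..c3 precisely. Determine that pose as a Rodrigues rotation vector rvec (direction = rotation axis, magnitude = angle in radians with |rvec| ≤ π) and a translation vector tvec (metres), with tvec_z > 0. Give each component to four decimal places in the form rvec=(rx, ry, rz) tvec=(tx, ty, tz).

Intrinsics K: fx=772.6, fy=528.9, cx=323.0, cy=221.7
Marker side s = 0.179 m; corners in marker frame (Z=0):
  M0 = (-0.0895, +0.0895, 0)
  M1 = (+0.0895, +0.0895, 0)
  M2 = (+0.0895, -0.0895, 0)
  M3 = (-0.0895, -0.0895, 0)
Detected image corners:
  c0 = (417.495759, 237.091686) px
  c1 = (525.681904, 234.102541) px
  c2 = (536.303290, 166.841268) px
  c3 = (419.704571, 170.238229) px
Planar DLT: solve 8×8 A·h = b for H (H[2,2]=1):
  H  [+620.31712 +162.34810 +474.60564]
  H  [-20.64540 +458.95428 +203.32284]
  H  [-0.01410 +0.41735 +1.00000]
B = K⁻¹H; ‖b₁‖=0.809592, ‖b₂‖=0.809592; λ = 2/(‖b₁‖+‖b₂‖) = 1.235190, sign → tz>0 ⇒ λ=+1.235190
r₁ = λ·B[:,0] = (+0.99901,-0.04091,-0.01742); r₂ = λ·B[:,1] = (+0.04404,+0.85575,+0.51551)
r₃ = r₁×r₂ = (-0.00618,-0.51577,+0.85671); SVD([r₁ r₂ r₃]) → R = UVᵀ:
  R  [+0.99901 +0.04404 -0.00618]
  R  [-0.04091 +0.85575 -0.51577]
  R  [-0.01742 +0.51551 +0.85671]
t = (+0.24238, -0.04292, +1.23519) m
tr R = 2.711471; θ = arccos((tr R − 1)/2) = 0.543826 rad = 31.159°
axis k = ((R−Rᵀ)₃₂, (R−Rᵀ)₁₃, (R−Rᵀ)₂₁) / (2 sinθ) = (+0.996566, +0.010856, -0.082090)
rvec = θ·k = (+0.541958, +0.005904, -0.044642)

rvec=(0.5420, 0.0059, -0.0446) tvec=(0.2424, -0.0429, 1.2352)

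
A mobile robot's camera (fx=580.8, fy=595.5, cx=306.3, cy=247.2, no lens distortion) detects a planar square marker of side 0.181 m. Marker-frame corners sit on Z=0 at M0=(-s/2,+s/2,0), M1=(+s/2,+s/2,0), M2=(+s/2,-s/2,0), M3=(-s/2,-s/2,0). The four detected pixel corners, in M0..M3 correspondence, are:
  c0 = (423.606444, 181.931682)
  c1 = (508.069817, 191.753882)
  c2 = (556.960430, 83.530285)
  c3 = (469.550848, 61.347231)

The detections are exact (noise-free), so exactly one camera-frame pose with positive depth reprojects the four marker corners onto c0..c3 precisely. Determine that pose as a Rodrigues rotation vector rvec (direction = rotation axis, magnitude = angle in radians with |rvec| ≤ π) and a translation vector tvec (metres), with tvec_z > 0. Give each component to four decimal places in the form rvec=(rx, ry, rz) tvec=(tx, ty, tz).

Intrinsics K: fx=580.8, fy=595.5, cx=306.3, cy=247.2
Marker side s = 0.181 m; corners in marker frame (Z=0):
  M0 = (-0.0905, +0.0905, 0)
  M1 = (+0.0905, +0.0905, 0)
  M2 = (+0.0905, -0.0905, 0)
  M3 = (-0.0905, -0.0905, 0)
Detected image corners:
  c0 = (423.606444, 181.931682) px
  c1 = (508.069817, 191.753882) px
  c2 = (556.960430, 83.530285) px
  c3 = (469.550848, 61.347231) px
Planar DLT: solve 8×8 A·h = b for H (H[2,2]=1):
  H  [+733.68165 -26.59224 +490.57281]
  H  [+155.57784 +692.86686 +132.51746]
  H  [+0.52957 +0.48161 +1.00000]
B = K⁻¹H; ‖b₁‖=1.118170, ‖b₂‖=1.118170; λ = 2/(‖b₁‖+‖b₂‖) = 0.894318, sign → tz>0 ⇒ λ=+0.894318
r₁ = λ·B[:,0] = (+0.87996,+0.03705,+0.47360); r₂ = λ·B[:,1] = (-0.26810,+0.86175,+0.43072)
r₃ = r₁×r₂ = (-0.39217,-0.50598,+0.76823); SVD([r₁ r₂ r₃]) → R = UVᵀ:
  R  [+0.87996 -0.26810 -0.39217]
  R  [+0.03705 +0.86175 -0.50598]
  R  [+0.47360 +0.43072 +0.76823]
t = (+0.28374, -0.17223, +0.89432) m
tr R = 2.509939; θ = arccos((tr R − 1)/2) = 0.715189 rad = 40.977°
axis k = ((R−Rᵀ)₃₂, (R−Rᵀ)₁₃, (R−Rᵀ)₂₁) / (2 sinθ) = (+0.714210, -0.660130, +0.232664)
rvec = θ·k = (+0.510795, -0.472118, +0.166398)

rvec=(0.5108, -0.4721, 0.1664) tvec=(0.2837, -0.1722, 0.8943)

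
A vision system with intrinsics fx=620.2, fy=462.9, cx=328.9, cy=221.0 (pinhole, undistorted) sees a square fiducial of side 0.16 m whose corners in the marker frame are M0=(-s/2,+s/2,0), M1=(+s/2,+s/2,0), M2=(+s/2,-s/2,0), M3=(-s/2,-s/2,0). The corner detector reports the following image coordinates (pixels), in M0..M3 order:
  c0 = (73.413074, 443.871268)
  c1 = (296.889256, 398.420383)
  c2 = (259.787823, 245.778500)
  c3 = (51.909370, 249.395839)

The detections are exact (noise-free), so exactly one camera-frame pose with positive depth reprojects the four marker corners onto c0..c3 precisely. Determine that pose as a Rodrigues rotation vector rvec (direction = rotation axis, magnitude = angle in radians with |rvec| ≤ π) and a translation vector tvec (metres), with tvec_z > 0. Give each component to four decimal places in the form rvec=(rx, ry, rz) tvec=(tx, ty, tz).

Intrinsics K: fx=620.2, fy=462.9, cx=328.9, cy=221.0
Marker side s = 0.16 m; corners in marker frame (Z=0):
  M0 = (-0.0800, +0.0800, 0)
  M1 = (+0.0800, +0.0800, 0)
  M2 = (+0.0800, -0.0800, 0)
  M3 = (-0.0800, -0.0800, 0)
Detected image corners:
  c0 = (73.413074, 443.871268) px
  c1 = (296.889256, 398.420383) px
  c2 = (259.787823, 245.778500) px
  c3 = (51.909370, 249.395839) px
Planar DLT: solve 8×8 A·h = b for H (H[2,2]=1):
  H  [+1586.79390 +78.80770 +181.95536]
  H  [+326.65761 +854.50764 +328.50456]
  H  [+1.41539 -0.64430 +1.00000]
B = K⁻¹H; ‖b₁‖=2.296257, ‖b₂‖=2.296257; λ = 2/(‖b₁‖+‖b₂‖) = 0.435491, sign → tz>0 ⇒ λ=+0.435491
r₁ = λ·B[:,0] = (+0.78733,+0.01304,+0.61639); r₂ = λ·B[:,1] = (+0.20414,+0.93787,-0.28059)
r₃ = r₁×r₂ = (-0.58175,+0.34674,+0.73576); SVD([r₁ r₂ r₃]) → R = UVᵀ:
  R  [+0.78733 +0.20414 -0.58175]
  R  [+0.01304 +0.93787 +0.34674]
  R  [+0.61639 -0.28059 +0.73576]
t = (-0.10318, +0.10114, +0.43549) m
tr R = 2.460961; θ = arccos((tr R − 1)/2) = 0.751771 rad = 43.073°
axis k = ((R−Rᵀ)₃₂, (R−Rᵀ)₁₃, (R−Rᵀ)₂₁) / (2 sinθ) = (-0.459289, -0.877200, -0.139910)
rvec = θ·k = (-0.345280, -0.659453, -0.105180)

rvec=(-0.3453, -0.6595, -0.1052) tvec=(-0.1032, 0.1011, 0.4355)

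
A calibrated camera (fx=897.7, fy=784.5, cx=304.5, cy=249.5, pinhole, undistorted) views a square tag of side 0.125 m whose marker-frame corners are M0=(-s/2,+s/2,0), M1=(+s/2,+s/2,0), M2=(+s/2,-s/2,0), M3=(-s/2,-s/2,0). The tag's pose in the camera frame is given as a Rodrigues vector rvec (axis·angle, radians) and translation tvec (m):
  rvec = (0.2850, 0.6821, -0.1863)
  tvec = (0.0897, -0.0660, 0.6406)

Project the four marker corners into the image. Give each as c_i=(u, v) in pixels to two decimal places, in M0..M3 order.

Intrinsics K: fx=897.7, fy=784.5, cx=304.5, cy=249.5
Marker side s = 0.125 m; corners in marker frame (Z=0):
  M0 = (-0.0625, +0.0625, 0)
  M1 = (+0.0625, +0.0625, 0)
  M2 = (+0.0625, -0.0625, 0)
  M3 = (-0.0625, -0.0625, 0)
rvec = (0.2850, 0.6821, -0.1863), |rvec| = θ = 0.76236 rad = 43.680°
Rodrigues: sinθ=0.69063, 1−cosθ=0.27679; R = I + sinθ·[k]× + (1−cosθ)·[k]×²:
    [+0.76189 +0.26135 +0.59264]
    [-0.07619 +0.94479 -0.31870]
    [-0.64321 +0.19767 +0.73974]
t = (0.0897, -0.0660, 0.6406) m
M0: Pc = R·M0+t = (+0.05842, -0.00219, +0.69315); u = 897.7·(+0.05842)/0.69315 + 304.5 = 380.1547, v = 784.5·(-0.00219)/0.69315 + 249.5 = 247.0226
M1: Pc = R·M1+t = (+0.15365, -0.01171, +0.61275); u = 897.7·(+0.15365)/0.61275 + 304.5 = 529.6053, v = 784.5·(-0.01171)/0.61275 + 249.5 = 234.5045
M2: Pc = R·M2+t = (+0.12098, -0.12981, +0.58805); u = 897.7·(+0.12098)/0.58805 + 304.5 = 489.1915, v = 784.5·(-0.12981)/0.58805 + 249.5 = 76.3216
M3: Pc = R·M3+t = (+0.02575, -0.12029, +0.66845); u = 897.7·(+0.02575)/0.66845 + 304.5 = 339.0776, v = 784.5·(-0.12029)/0.66845 + 249.5 = 108.3287

c0=(380.15, 247.02) c1=(529.61, 234.50) c2=(489.19, 76.32) c3=(339.08, 108.33)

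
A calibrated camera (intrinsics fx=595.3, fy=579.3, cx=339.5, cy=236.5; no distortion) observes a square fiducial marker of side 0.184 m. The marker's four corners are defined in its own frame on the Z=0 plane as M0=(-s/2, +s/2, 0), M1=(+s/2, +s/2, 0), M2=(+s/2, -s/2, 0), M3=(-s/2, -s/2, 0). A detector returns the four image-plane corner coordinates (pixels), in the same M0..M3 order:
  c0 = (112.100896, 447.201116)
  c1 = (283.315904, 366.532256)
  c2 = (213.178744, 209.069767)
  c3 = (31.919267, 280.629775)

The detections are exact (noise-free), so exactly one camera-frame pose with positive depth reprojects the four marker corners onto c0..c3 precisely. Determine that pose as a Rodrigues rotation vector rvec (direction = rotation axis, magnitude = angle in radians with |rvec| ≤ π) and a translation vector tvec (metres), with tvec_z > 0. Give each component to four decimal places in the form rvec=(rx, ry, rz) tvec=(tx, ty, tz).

rvec=(0.0432, -0.2416, -0.4014) tvec=(-0.1762, 0.0918, 0.5968)

Intrinsics K: fx=595.3, fy=579.3, cx=339.5, cy=236.5
Marker side s = 0.184 m; corners in marker frame (Z=0):
  M0 = (-0.0920, +0.0920, 0)
  M1 = (+0.0920, +0.0920, 0)
  M2 = (+0.0920, -0.0920, 0)
  M3 = (-0.0920, -0.0920, 0)
Detected image corners:
  c0 = (112.100896, 447.201116) px
  c1 = (283.315904, 366.532256) px
  c2 = (213.178744, 209.069767) px
  c3 = (31.919267, 280.629775) px
Planar DLT: solve 8×8 A·h = b for H (H[2,2]=1):
  H  [+1017.60923 +431.46919 +163.69198]
  H  [-291.55409 +928.38396 +325.65664]
  H  [+0.37578 +0.14949 +1.00000]
B = K⁻¹H; ‖b₁‖=1.675644, ‖b₂‖=1.675644; λ = 2/(‖b₁‖+‖b₂‖) = 0.596786, sign → tz>0 ⇒ λ=+0.596786
r₁ = λ·B[:,0] = (+0.89225,-0.39191,+0.22426); r₂ = λ·B[:,1] = (+0.38167,+0.91998,+0.08921)
r₃ = r₁×r₂ = (-0.24128,+0.00599,+0.97044); SVD([r₁ r₂ r₃]) → R = UVᵀ:
  R  [+0.89225 +0.38167 -0.24128]
  R  [-0.39191 +0.91998 +0.00599]
  R  [+0.22426 +0.08921 +0.97044]
t = (-0.17625, +0.09185, +0.59679) m
tr R = 2.782673; θ = arccos((tr R − 1)/2) = 0.470511 rad = 26.958°
axis k = ((R−Rᵀ)₃₂, (R−Rᵀ)₁₃, (R−Rᵀ)₂₁) / (2 sinθ) = (+0.091788, -0.513456, -0.853193)
rvec = θ·k = (+0.043187, -0.241587, -0.401437)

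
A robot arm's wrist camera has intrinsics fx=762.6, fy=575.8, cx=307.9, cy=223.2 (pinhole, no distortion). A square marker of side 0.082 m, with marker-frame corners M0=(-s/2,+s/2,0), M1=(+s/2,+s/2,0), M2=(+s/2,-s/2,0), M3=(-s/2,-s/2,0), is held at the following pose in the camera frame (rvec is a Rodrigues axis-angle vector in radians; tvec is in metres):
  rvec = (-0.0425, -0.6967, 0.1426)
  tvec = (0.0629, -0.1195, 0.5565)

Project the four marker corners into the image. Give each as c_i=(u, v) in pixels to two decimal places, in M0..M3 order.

Intrinsics K: fx=762.6, fy=575.8, cx=307.9, cy=223.2
Marker side s = 0.082 m; corners in marker frame (Z=0):
  M0 = (-0.0410, +0.0410, 0)
  M1 = (+0.0410, +0.0410, 0)
  M2 = (+0.0410, -0.0410, 0)
  M3 = (-0.0410, -0.0410, 0)
rvec = (-0.0425, -0.6967, 0.1426), |rvec| = θ = 0.71241 rad = 40.818°
Rodrigues: sinθ=0.65366, 1−cosθ=0.24321; R = I + sinθ·[k]× + (1−cosθ)·[k]×²:
    [+0.75765 -0.11665 -0.64215]
    [+0.14503 +0.98939 -0.00861]
    [+0.63634 -0.08660 +0.76653]
t = (0.0629, -0.1195, 0.5565) m
M0: Pc = R·M0+t = (+0.02705, -0.08488, +0.52686); u = 762.6·(+0.02705)/0.52686 + 307.9 = 347.0585, v = 575.8·(-0.08488)/0.52686 + 223.2 = 130.4340
M1: Pc = R·M1+t = (+0.08918, -0.07299, +0.57904); u = 762.6·(+0.08918)/0.57904 + 307.9 = 425.3523, v = 575.8·(-0.07299)/0.57904 + 223.2 = 150.6195
M2: Pc = R·M2+t = (+0.09875, -0.15412, +0.58614); u = 762.6·(+0.09875)/0.58614 + 307.9 = 436.3743, v = 575.8·(-0.15412)/0.58614 + 223.2 = 71.8002
M3: Pc = R·M3+t = (+0.03662, -0.16601, +0.53396); u = 762.6·(+0.03662)/0.53396 + 307.9 = 360.1990, v = 575.8·(-0.16601)/0.53396 + 223.2 = 44.1808

c0=(347.06, 130.43) c1=(425.35, 150.62) c2=(436.37, 71.80) c3=(360.20, 44.18)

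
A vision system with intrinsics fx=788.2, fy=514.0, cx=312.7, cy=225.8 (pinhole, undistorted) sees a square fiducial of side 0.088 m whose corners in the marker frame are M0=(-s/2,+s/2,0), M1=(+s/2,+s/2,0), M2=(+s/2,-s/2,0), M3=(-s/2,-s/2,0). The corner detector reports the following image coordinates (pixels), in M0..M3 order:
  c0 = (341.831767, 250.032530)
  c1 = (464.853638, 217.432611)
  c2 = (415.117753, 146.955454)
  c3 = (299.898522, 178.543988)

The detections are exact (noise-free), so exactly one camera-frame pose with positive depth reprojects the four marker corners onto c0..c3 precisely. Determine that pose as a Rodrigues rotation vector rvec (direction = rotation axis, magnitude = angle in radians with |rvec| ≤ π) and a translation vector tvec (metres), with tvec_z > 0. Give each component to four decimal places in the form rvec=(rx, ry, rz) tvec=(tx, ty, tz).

Intrinsics K: fx=788.2, fy=514.0, cx=312.7, cy=225.8
Marker side s = 0.088 m; corners in marker frame (Z=0):
  M0 = (-0.0440, +0.0440, 0)
  M1 = (+0.0440, +0.0440, 0)
  M2 = (+0.0440, -0.0440, 0)
  M3 = (-0.0440, -0.0440, 0)
Detected image corners:
  c0 = (341.831767, 250.032530) px
  c1 = (464.853638, 217.432611) px
  c2 = (415.117753, 146.955454) px
  c3 = (299.898522, 178.543988) px
Planar DLT: solve 8×8 A·h = b for H (H[2,2]=1):
  H  [+1295.71206 +259.16524 +379.34274]
  H  [-394.02279 +670.44857 +197.27318]
  H  [-0.14876 -0.68710 +1.00000]
B = K⁻¹H; ‖b₁‖=1.847629, ‖b₂‖=1.847629; λ = 2/(‖b₁‖+‖b₂‖) = 0.541234, sign → tz>0 ⇒ λ=+0.541234
r₁ = λ·B[:,0] = (+0.92167,-0.37953,-0.08051); r₂ = λ·B[:,1] = (+0.32550,+0.86934,-0.37188)
r₃ = r₁×r₂ = (+0.21113,+0.31655,+0.92478); SVD([r₁ r₂ r₃]) → R = UVᵀ:
  R  [+0.92167 +0.32550 +0.21113]
  R  [-0.37953 +0.86934 +0.31655]
  R  [-0.08051 -0.37188 +0.92478]
t = (+0.04576, -0.03004, +0.54123) m
tr R = 2.715791; θ = arccos((tr R − 1)/2) = 0.539637 rad = 30.919°
axis k = ((R−Rᵀ)₃₂, (R−Rᵀ)₁₃, (R−Rᵀ)₂₁) / (2 sinθ) = (-0.669910, +0.283798, -0.686060)
rvec = θ·k = (-0.361508, +0.153148, -0.370223)

rvec=(-0.3615, 0.1531, -0.3702) tvec=(0.0458, -0.0300, 0.5412)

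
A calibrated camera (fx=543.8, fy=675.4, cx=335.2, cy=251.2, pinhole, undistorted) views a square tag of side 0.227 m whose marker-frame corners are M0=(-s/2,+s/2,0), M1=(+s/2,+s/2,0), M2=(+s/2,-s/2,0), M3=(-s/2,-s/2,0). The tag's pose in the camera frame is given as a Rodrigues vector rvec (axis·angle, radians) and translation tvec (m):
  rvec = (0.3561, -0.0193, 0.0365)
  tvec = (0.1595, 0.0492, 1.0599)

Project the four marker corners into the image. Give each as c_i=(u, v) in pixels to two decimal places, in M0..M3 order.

c0=(355.86, 344.72) c1=(467.64, 348.73) c2=(482.59, 215.93) c3=(362.21, 210.86)

Intrinsics K: fx=543.8, fy=675.4, cx=335.2, cy=251.2
Marker side s = 0.227 m; corners in marker frame (Z=0):
  M0 = (-0.1135, +0.1135, 0)
  M1 = (+0.1135, +0.1135, 0)
  M2 = (+0.1135, -0.1135, 0)
  M3 = (-0.1135, -0.1135, 0)
rvec = (0.3561, -0.0193, 0.0365), |rvec| = θ = 0.35849 rad = 20.540°
Rodrigues: sinθ=0.35086, 1−cosθ=0.06357; R = I + sinθ·[k]× + (1−cosθ)·[k]×²:
    [+0.99916 -0.03912 -0.01246]
    [+0.03232 +0.93661 -0.34887]
    [+0.02532 +0.34817 +0.93709]
t = (0.1595, 0.0492, 1.0599) m
M0: Pc = R·M0+t = (+0.04166, +0.15184, +1.09654); u = 543.8·(+0.04166)/1.09654 + 335.2 = 355.8577, v = 675.4·(+0.15184)/1.09654 + 251.2 = 344.7217
M1: Pc = R·M1+t = (+0.26846, +0.15917, +1.10229); u = 543.8·(+0.26846)/1.10229 + 335.2 = 467.6429, v = 675.4·(+0.15917)/1.10229 + 251.2 = 348.7299
M2: Pc = R·M2+t = (+0.27734, -0.05344, +1.02326); u = 543.8·(+0.27734)/1.02326 + 335.2 = 482.5923, v = 675.4·(-0.05344)/1.02326 + 251.2 = 215.9290
M3: Pc = R·M3+t = (+0.05054, -0.06077, +1.01751); u = 543.8·(+0.05054)/1.01751 + 335.2 = 362.2087, v = 675.4·(-0.06077)/1.01751 + 251.2 = 210.8593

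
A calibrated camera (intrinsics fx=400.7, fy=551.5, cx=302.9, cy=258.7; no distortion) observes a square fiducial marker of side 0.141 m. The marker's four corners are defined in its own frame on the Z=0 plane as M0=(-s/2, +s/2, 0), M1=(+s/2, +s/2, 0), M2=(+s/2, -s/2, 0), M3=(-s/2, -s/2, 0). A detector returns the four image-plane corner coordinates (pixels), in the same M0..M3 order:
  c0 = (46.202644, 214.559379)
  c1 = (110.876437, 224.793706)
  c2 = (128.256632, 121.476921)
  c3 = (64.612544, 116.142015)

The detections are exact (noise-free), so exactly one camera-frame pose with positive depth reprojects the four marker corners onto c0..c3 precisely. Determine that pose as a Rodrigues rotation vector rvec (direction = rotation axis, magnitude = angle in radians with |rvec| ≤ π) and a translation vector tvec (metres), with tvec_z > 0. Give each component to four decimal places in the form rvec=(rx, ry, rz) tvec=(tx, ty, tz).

rvec=(-0.1694, 0.2341, 0.1343) tvec=(-0.3960, -0.1203, 0.7346)

Intrinsics K: fx=400.7, fy=551.5, cx=302.9, cy=258.7
Marker side s = 0.141 m; corners in marker frame (Z=0):
  M0 = (-0.0705, +0.0705, 0)
  M1 = (+0.0705, +0.0705, 0)
  M2 = (+0.0705, -0.0705, 0)
  M3 = (-0.0705, -0.0705, 0)
Detected image corners:
  c0 = (46.202644, 214.559379) px
  c1 = (110.876437, 224.793706) px
  c2 = (128.256632, 121.476921) px
  c3 = (64.612544, 116.142015) px
Planar DLT: solve 8×8 A·h = b for H (H[2,2]=1):
  H  [+426.22409 -144.97716 +86.87345]
  H  [-0.66013 +680.18980 +168.42221]
  H  [-0.32863 -0.20549 +1.00000]
B = K⁻¹H; ‖b₁‖=1.361269, ‖b₂‖=1.361269; λ = 2/(‖b₁‖+‖b₂‖) = 0.734609, sign → tz>0 ⇒ λ=+0.734609
r₁ = λ·B[:,0] = (+0.96389,+0.11236,-0.24142); r₂ = λ·B[:,1] = (-0.15168,+0.97684,-0.15095)
r₃ = r₁×r₂ = (+0.21886,+0.18212,+0.95861); SVD([r₁ r₂ r₃]) → R = UVᵀ:
  R  [+0.96389 -0.15168 +0.21886]
  R  [+0.11236 +0.97684 +0.18212]
  R  [-0.24142 -0.15095 +0.95861]
t = (-0.39604, -0.12025, +0.73461) m
tr R = 2.899339; θ = arccos((tr R − 1)/2) = 0.318617 rad = 18.255°
axis k = ((R−Rᵀ)₃₂, (R−Rᵀ)₁₃, (R−Rᵀ)₂₁) / (2 sinθ) = (-0.531632, +0.734671, +0.421456)
rvec = θ·k = (-0.169387, +0.234079, +0.134283)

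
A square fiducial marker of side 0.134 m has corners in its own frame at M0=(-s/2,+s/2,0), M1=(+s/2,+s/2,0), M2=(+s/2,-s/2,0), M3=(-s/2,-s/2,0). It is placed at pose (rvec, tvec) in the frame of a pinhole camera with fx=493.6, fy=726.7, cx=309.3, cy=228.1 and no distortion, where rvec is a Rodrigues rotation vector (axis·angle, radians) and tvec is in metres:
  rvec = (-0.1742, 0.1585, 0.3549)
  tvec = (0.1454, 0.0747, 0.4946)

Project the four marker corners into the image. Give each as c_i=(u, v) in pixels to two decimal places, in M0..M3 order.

Intrinsics K: fx=493.6, fy=726.7, cx=309.3, cy=228.1
Marker side s = 0.134 m; corners in marker frame (Z=0):
  M0 = (-0.0670, +0.0670, 0)
  M1 = (+0.0670, +0.0670, 0)
  M2 = (+0.0670, -0.0670, 0)
  M3 = (-0.0670, -0.0670, 0)
rvec = (-0.1742, 0.1585, 0.3549), |rvec| = θ = 0.42594 rad = 24.404°
Rodrigues: sinθ=0.41317, 1−cosθ=0.08935; R = I + sinθ·[k]× + (1−cosθ)·[k]×²:
    [+0.92560 -0.35786 +0.12330]
    [+0.33067 +0.92302 +0.19668]
    [-0.18420 -0.14128 +0.97268]
t = (0.1454, 0.0747, 0.4946) m
M0: Pc = R·M0+t = (+0.05941, +0.11439, +0.49748); u = 493.6·(+0.05941)/0.49748 + 309.3 = 368.2453, v = 726.7·(+0.11439)/0.49748 + 228.1 = 395.1950
M1: Pc = R·M1+t = (+0.18344, +0.15870, +0.47279); u = 493.6·(+0.18344)/0.47279 + 309.3 = 500.8109, v = 726.7·(+0.15870)/0.47279 + 228.1 = 472.0236
M2: Pc = R·M2+t = (+0.23139, +0.03501, +0.49172); u = 493.6·(+0.23139)/0.49172 + 309.3 = 541.5745, v = 726.7·(+0.03501)/0.49172 + 228.1 = 279.8430
M3: Pc = R·M3+t = (+0.10736, -0.00930, +0.51641); u = 493.6·(+0.10736)/0.51641 + 309.3 = 411.9203, v = 726.7·(-0.00930)/0.51641 + 228.1 = 215.0165

c0=(368.25, 395.19) c1=(500.81, 472.02) c2=(541.57, 279.84) c3=(411.92, 215.02)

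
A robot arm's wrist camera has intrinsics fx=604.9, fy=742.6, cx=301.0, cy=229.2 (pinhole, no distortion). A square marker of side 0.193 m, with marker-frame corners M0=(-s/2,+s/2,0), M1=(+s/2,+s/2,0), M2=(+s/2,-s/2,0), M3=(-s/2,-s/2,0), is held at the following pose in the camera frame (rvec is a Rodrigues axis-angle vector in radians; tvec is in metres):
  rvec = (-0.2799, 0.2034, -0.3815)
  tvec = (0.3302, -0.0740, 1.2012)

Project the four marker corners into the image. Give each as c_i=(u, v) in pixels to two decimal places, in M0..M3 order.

Intrinsics K: fx=604.9, fy=742.6, cx=301.0, cy=229.2
Marker side s = 0.193 m; corners in marker frame (Z=0):
  M0 = (-0.0965, +0.0965, 0)
  M1 = (+0.0965, +0.0965, 0)
  M2 = (+0.0965, -0.0965, 0)
  M3 = (-0.0965, -0.0965, 0)
rvec = (-0.2799, 0.2034, -0.3815), |rvec| = θ = 0.51503 rad = 29.509°
Rodrigues: sinθ=0.49256, 1−cosθ=0.12972; R = I + sinθ·[k]× + (1−cosθ)·[k]×²:
    [+0.90859 +0.33701 +0.24675]
    [-0.39270 +0.89051 +0.22974]
    [-0.14231 -0.30564 +0.94145]
t = (0.3302, -0.0740, 1.2012) m
M0: Pc = R·M0+t = (+0.27504, +0.04983, +1.18544); u = 604.9·(+0.27504)/1.18544 + 301.0 = 441.3476, v = 742.6·(+0.04983)/1.18544 + 229.2 = 260.4150
M1: Pc = R·M1+t = (+0.45040, -0.02596, +1.15797); u = 604.9·(+0.45040)/1.15797 + 301.0 = 536.2795, v = 742.6·(-0.02596)/1.15797 + 229.2 = 212.5513
M2: Pc = R·M2+t = (+0.38536, -0.19783, +1.21696); u = 604.9·(+0.38536)/1.21696 + 301.0 = 492.5447, v = 742.6·(-0.19783)/1.21696 + 229.2 = 108.4828
M3: Pc = R·M3+t = (+0.21000, -0.12204, +1.24443); u = 604.9·(+0.21000)/1.24443 + 301.0 = 403.0779, v = 742.6·(-0.12204)/1.24443 + 229.2 = 156.3745

c0=(441.35, 260.41) c1=(536.28, 212.55) c2=(492.54, 108.48) c3=(403.08, 156.37)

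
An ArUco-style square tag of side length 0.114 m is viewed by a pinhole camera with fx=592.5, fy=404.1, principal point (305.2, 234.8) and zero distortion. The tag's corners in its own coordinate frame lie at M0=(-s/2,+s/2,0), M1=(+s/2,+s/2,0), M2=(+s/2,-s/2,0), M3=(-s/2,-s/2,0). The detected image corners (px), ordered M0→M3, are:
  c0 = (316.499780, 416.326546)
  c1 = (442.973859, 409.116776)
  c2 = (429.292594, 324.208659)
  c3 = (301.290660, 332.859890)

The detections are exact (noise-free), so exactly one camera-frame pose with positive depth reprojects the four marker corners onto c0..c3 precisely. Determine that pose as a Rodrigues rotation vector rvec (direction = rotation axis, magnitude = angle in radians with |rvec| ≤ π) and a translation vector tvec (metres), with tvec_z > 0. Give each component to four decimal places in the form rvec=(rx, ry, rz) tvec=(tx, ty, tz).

Intrinsics K: fx=592.5, fy=404.1, cx=305.2, cy=234.8
Marker side s = 0.114 m; corners in marker frame (Z=0):
  M0 = (-0.0570, +0.0570, 0)
  M1 = (+0.0570, +0.0570, 0)
  M2 = (+0.0570, -0.0570, 0)
  M3 = (-0.0570, -0.0570, 0)
Detected image corners:
  c0 = (316.499780, 416.326546) px
  c1 = (442.973859, 409.116776) px
  c2 = (429.292594, 324.208659) px
  c3 = (301.290660, 332.859890) px
Planar DLT: solve 8×8 A·h = b for H (H[2,2]=1):
  H  [+1064.37653 +171.87236 +372.06079]
  H  [-120.96045 +783.31456 +370.94987]
  H  [-0.13879 +0.12109 +1.00000]
B = K⁻¹H; ‖b₁‖=1.885778, ‖b₂‖=1.885779; λ = 2/(‖b₁‖+‖b₂‖) = 0.530285, sign → tz>0 ⇒ λ=+0.530285
r₁ = λ·B[:,0] = (+0.99052,-0.11597,-0.07360); r₂ = λ·B[:,1] = (+0.12075,+0.99060,+0.06421)
r₃ = r₁×r₂ = (+0.06546,-0.07249,+0.99522); SVD([r₁ r₂ r₃]) → R = UVᵀ:
  R  [+0.99052 +0.12075 +0.06546]
  R  [-0.11597 +0.99060 -0.07249]
  R  [-0.07360 +0.06421 +0.99522]
t = (+0.05984, +0.17866, +0.53028) m
tr R = 2.976345; θ = arccos((tr R − 1)/2) = 0.153953 rad = 8.821°
axis k = ((R−Rᵀ)₃₂, (R−Rᵀ)₁₃, (R−Rᵀ)₂₁) / (2 sinθ) = (+0.445729, +0.453406, -0.771848)
rvec = θ·k = (+0.068621, +0.069803, -0.118828)

rvec=(0.0686, 0.0698, -0.1188) tvec=(0.0598, 0.1787, 0.5303)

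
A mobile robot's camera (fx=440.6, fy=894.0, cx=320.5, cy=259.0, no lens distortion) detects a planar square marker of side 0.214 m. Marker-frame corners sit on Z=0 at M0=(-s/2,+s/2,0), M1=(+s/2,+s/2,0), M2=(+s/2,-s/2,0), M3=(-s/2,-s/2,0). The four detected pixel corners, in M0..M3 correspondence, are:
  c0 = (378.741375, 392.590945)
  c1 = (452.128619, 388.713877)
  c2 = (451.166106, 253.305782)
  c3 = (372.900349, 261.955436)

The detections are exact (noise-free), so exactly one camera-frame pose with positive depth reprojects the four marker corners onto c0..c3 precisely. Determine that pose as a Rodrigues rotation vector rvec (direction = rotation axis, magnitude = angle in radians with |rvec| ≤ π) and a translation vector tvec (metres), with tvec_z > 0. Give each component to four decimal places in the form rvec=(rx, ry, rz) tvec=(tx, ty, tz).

Intrinsics K: fx=440.6, fy=894.0, cx=320.5, cy=259.0
Marker side s = 0.214 m; corners in marker frame (Z=0):
  M0 = (-0.1070, +0.1070, 0)
  M1 = (+0.1070, +0.1070, 0)
  M2 = (+0.1070, -0.1070, 0)
  M3 = (-0.1070, -0.1070, 0)
Detected image corners:
  c0 = (378.741375, 392.590945) px
  c1 = (452.128619, 388.713877) px
  c2 = (451.166106, 253.305782) px
  c3 = (372.900349, 261.955436) px
Planar DLT: solve 8×8 A·h = b for H (H[2,2]=1):
  H  [+290.58033 +143.31278 +413.16869]
  H  [-78.55176 +721.09313 +326.38133]
  H  [-0.15318 +0.30752 +1.00000]
B = K⁻¹H; ‖b₁‖=0.787205, ‖b₂‖=0.787205; λ = 2/(‖b₁‖+‖b₂‖) = 1.270317, sign → tz>0 ⇒ λ=+1.270317
r₁ = λ·B[:,0] = (+0.97933,-0.05524,-0.19458); r₂ = λ·B[:,1] = (+0.12903,+0.91145,+0.39064)
r₃ = r₁×r₂ = (+0.15577,-0.40768,+0.89974); SVD([r₁ r₂ r₃]) → R = UVᵀ:
  R  [+0.97933 +0.12903 +0.15577]
  R  [-0.05524 +0.91145 -0.40768]
  R  [-0.19458 +0.39064 +0.89974]
t = (+0.26718, +0.09574, +1.27032) m
tr R = 2.790526; θ = arccos((tr R − 1)/2) = 0.461775 rad = 26.458°
axis k = ((R−Rᵀ)₃₂, (R−Rᵀ)₁₃, (R−Rᵀ)₂₁) / (2 sinθ) = (+0.895903, +0.393180, -0.206803)
rvec = θ·k = (+0.413706, +0.181561, -0.095496)

rvec=(0.4137, 0.1816, -0.0955) tvec=(0.2672, 0.0957, 1.2703)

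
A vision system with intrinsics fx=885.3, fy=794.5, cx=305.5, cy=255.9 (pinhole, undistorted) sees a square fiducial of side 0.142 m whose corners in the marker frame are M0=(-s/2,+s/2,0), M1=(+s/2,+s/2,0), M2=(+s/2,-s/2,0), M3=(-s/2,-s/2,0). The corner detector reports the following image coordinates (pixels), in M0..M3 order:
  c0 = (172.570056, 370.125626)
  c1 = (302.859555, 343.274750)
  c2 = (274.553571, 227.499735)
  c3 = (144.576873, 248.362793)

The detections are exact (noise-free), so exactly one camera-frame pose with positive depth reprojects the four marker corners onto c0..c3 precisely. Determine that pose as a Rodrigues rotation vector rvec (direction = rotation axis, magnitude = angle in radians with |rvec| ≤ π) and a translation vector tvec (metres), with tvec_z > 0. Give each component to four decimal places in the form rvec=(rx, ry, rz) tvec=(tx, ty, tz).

rvec=(-0.1173, -0.3089, -0.2029) tvec=(-0.0843, 0.0476, 0.9288)

Intrinsics K: fx=885.3, fy=794.5, cx=305.5, cy=255.9
Marker side s = 0.142 m; corners in marker frame (Z=0):
  M0 = (-0.0710, +0.0710, 0)
  M1 = (+0.0710, +0.0710, 0)
  M2 = (+0.0710, -0.0710, 0)
  M3 = (-0.0710, -0.0710, 0)
Detected image corners:
  c0 = (172.570056, 370.125626) px
  c1 = (302.859555, 343.274750) px
  c2 = (274.553571, 227.499735) px
  c3 = (144.576873, 248.362793) px
Planar DLT: solve 8×8 A·h = b for H (H[2,2]=1):
  H  [+991.78930 +178.17448 +225.10709]
  H  [-67.67779 +809.19014 +296.65159]
  H  [+0.33700 -0.08982 +1.00000]
B = K⁻¹H; ‖b₁‖=1.076616, ‖b₂‖=1.076616; λ = 2/(‖b₁‖+‖b₂‖) = 0.928836, sign → tz>0 ⇒ λ=+0.928836
r₁ = λ·B[:,0] = (+0.93255,-0.17994,+0.31302); r₂ = λ·B[:,1] = (+0.21573,+0.97288,-0.08343)
r₃ = r₁×r₂ = (-0.28951,+0.14533,+0.94608); SVD([r₁ r₂ r₃]) → R = UVᵀ:
  R  [+0.93255 +0.21573 -0.28951]
  R  [-0.17994 +0.97288 +0.14533]
  R  [+0.31302 -0.08343 +0.94608]
t = (-0.08435, +0.04764, +0.92884) m
tr R = 2.851506; θ = arccos((tr R − 1)/2) = 0.387775 rad = 22.218°
axis k = ((R−Rᵀ)₃₂, (R−Rᵀ)₁₃, (R−Rᵀ)₂₁) / (2 sinθ) = (-0.302493, -0.796724, -0.523191)
rvec = θ·k = (-0.117299, -0.308949, -0.202880)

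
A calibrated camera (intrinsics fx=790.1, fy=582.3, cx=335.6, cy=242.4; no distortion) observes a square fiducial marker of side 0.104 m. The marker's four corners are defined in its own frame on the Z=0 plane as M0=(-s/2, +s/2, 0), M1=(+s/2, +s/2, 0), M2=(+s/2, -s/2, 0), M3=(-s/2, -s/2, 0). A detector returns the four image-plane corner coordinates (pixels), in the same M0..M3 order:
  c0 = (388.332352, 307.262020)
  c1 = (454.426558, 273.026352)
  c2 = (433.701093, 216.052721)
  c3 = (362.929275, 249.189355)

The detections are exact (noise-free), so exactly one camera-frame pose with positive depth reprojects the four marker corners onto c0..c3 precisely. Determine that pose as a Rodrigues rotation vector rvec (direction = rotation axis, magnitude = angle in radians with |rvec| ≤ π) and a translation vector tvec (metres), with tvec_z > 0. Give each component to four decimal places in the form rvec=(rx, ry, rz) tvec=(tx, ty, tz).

Intrinsics K: fx=790.1, fy=582.3, cx=335.6, cy=242.4
Marker side s = 0.104 m; corners in marker frame (Z=0):
  M0 = (-0.0520, +0.0520, 0)
  M1 = (+0.0520, +0.0520, 0)
  M2 = (+0.0520, -0.0520, 0)
  M3 = (-0.0520, -0.0520, 0)
Detected image corners:
  c0 = (388.332352, 307.262020) px
  c1 = (454.426558, 273.026352) px
  c2 = (433.701093, 216.052721) px
  c3 = (362.929275, 249.189355) px
Planar DLT: solve 8×8 A·h = b for H (H[2,2]=1):
  H  [+852.05359 +424.98993 +410.99039]
  H  [-199.91846 +682.93445 +261.71030]
  H  [+0.47487 +0.49719 +1.00000]
B = K⁻¹H; ‖b₁‖=1.134375, ‖b₂‖=1.134375; λ = 2/(‖b₁‖+‖b₂‖) = 0.881543, sign → tz>0 ⇒ λ=+0.881543
r₁ = λ·B[:,0] = (+0.77285,-0.47692,+0.41862); r₂ = λ·B[:,1] = (+0.28801,+0.85144,+0.43830)
r₃ = r₁×r₂ = (-0.56546,-0.21817,+0.79539); SVD([r₁ r₂ r₃]) → R = UVᵀ:
  R  [+0.77285 +0.28801 -0.56546]
  R  [-0.47692 +0.85144 -0.21817]
  R  [+0.41862 +0.43830 +0.79539]
t = (+0.08412, +0.02923, +0.88154) m
tr R = 2.419688; θ = arccos((tr R − 1)/2) = 0.781520 rad = 44.778°
axis k = ((R−Rᵀ)₃₂, (R−Rᵀ)₁₃, (R−Rᵀ)₂₁) / (2 sinθ) = (+0.466007, -0.698566, -0.542995)
rvec = θ·k = (+0.364193, -0.545943, -0.424361)

rvec=(0.3642, -0.5459, -0.4244) tvec=(0.0841, 0.0292, 0.8815)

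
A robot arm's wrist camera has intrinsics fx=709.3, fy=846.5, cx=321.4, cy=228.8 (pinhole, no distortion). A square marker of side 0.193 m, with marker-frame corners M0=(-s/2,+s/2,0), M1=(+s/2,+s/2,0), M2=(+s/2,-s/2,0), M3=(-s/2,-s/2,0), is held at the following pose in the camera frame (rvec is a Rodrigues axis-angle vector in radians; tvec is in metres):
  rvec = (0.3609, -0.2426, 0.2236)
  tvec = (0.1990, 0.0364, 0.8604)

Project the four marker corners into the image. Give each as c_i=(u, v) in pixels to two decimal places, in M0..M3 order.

c0=(389.28, 334.28) c1=(526.62, 358.84) c2=(582.65, 194.19) c3=(438.42, 156.96)

Intrinsics K: fx=709.3, fy=846.5, cx=321.4, cy=228.8
Marker side s = 0.193 m; corners in marker frame (Z=0):
  M0 = (-0.0965, +0.0965, 0)
  M1 = (+0.0965, +0.0965, 0)
  M2 = (+0.0965, -0.0965, 0)
  M3 = (-0.0965, -0.0965, 0)
rvec = (0.3609, -0.2426, 0.2236), |rvec| = θ = 0.48898 rad = 28.016°
Rodrigues: sinθ=0.46972, 1−cosθ=0.11719; R = I + sinθ·[k]× + (1−cosθ)·[k]×²:
    [+0.94665 -0.25771 -0.19350]
    [+0.17188 +0.91166 -0.37328]
    [+0.27260 +0.32010 +0.90732]
t = (0.1990, 0.0364, 0.8604) m
M0: Pc = R·M0+t = (+0.08278, +0.10779, +0.86498); u = 709.3·(+0.08278)/0.86498 + 321.4 = 389.2805, v = 846.5·(+0.10779)/0.86498 + 228.8 = 334.2849
M1: Pc = R·M1+t = (+0.26548, +0.14096, +0.91760); u = 709.3·(+0.26548)/0.91760 + 321.4 = 526.6179, v = 846.5·(+0.14096)/0.91760 + 228.8 = 358.8400
M2: Pc = R·M2+t = (+0.31522, -0.03499, +0.85582); u = 709.3·(+0.31522)/0.85582 + 321.4 = 582.6547, v = 846.5·(-0.03499)/0.85582 + 228.8 = 194.1926
M3: Pc = R·M3+t = (+0.13252, -0.06816, +0.80320); u = 709.3·(+0.13252)/0.80320 + 321.4 = 438.4242, v = 846.5·(-0.06816)/0.80320 + 228.8 = 156.9640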